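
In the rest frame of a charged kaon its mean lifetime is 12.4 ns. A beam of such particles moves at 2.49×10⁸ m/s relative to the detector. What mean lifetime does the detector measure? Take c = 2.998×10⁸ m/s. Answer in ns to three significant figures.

β = 2.49×10⁸/2.998×10⁸ = 0.8306; γ = 1/√(1 − 0.8306²) = 1.796
The rest-frame lifetime is the proper time; the lab measures the dilated interval Δt = γτ₀ = 1.796 × 12.4 ns.

Δt = 22.3 ns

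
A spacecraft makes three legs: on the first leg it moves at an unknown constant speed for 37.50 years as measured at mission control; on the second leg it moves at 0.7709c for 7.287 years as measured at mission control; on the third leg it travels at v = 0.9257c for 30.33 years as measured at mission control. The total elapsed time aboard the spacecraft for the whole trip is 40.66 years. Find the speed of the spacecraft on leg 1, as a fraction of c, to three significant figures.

β = 0.756

Leg 1: speed unknown; τ_1 = 37.50/γ_1.
Leg 2: γ = 1/√(1 − 0.7709²) = 1/√0.4057 = 1.570; τ_2 = 7.287/1.570 = 4.641 years.
Leg 3: γ = 1/√(1 − 0.9257²) = 1/√0.1431 = 2.644; τ_3 = 30.33/2.644 = 11.47 years.
Total proper time: τ_1 + 4.641 + 11.47 = 40.66, so τ_1 = 40.66 − 16.11 = 24.55 years.
γ_1 = 37.50/24.55 = 1.528; β = √(1 − 1/γ²) = √0.5716.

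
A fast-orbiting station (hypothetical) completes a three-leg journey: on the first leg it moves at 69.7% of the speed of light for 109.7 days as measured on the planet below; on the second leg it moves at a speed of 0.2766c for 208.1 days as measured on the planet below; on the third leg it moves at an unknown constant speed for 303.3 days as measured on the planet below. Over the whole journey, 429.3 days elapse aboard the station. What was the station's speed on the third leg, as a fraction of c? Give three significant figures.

Leg 1: β = 0.697; γ = 1/√(1 − 0.697²) = 1/√0.5142 = 1.395; τ_1 = 109.7/1.395 = 78.66 days.
Leg 2: γ = 1/√(1 − 0.2766²) = 1/√0.9235 = 1.041; τ_2 = 208.1/1.041 = 200.0 days.
Leg 3: speed unknown; τ_3 = 303.3/γ_3.
Total proper time: 78.66 + 200.0 + τ_3 = 429.3, so τ_3 = 429.3 − 278.6 = 150.7 days.
γ_3 = 303.3/150.7 = 2.013; β = √(1 − 1/γ²) = √0.7533.

β = 0.868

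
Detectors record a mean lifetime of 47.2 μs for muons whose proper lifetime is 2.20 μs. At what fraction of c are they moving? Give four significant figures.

γ = Δt/τ₀ = 47.2/2.20 = 21.45
β = √(1 − 1/γ²) = √(1 − 0.002173) = √0.9978

β = 0.9989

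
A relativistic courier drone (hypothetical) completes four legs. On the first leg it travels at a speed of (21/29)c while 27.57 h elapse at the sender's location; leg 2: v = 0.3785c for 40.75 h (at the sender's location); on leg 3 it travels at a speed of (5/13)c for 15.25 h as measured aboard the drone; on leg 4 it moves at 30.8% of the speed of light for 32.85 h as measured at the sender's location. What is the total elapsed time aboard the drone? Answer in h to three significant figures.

τ = 103 h

Leg 1: γ = 1/√(1 − (21/29)²) = 29/20 = 1.450; τ_1 = 27.57/1.450 = 19.01 h.
Leg 2: γ = 1/√(1 − 0.3785²) = 1/√0.8567 = 1.080; τ_2 = 40.75/1.080 = 37.72 h.
Leg 3: 15.25 h is already measured aboard the drone.
Leg 4: β = 0.308; γ = 1/√(1 − 0.308²) = 1/√0.9051 = 1.051; τ_4 = 32.85/1.051 = 31.25 h.
Total: 19.01 + 37.72 + 15.25 + 31.25 h.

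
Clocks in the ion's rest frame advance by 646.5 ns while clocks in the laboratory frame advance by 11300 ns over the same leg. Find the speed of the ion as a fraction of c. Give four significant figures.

The proper time is measured in the ion's rest frame (both events occur at the ion's location); Δt is measured in the laboratory frame. γ = Δt/τ = 11300/646.5 = 17.48.
β = √(1 − 1/γ²) = √(1 − 0.003273) = √0.9967

v = 0.9984c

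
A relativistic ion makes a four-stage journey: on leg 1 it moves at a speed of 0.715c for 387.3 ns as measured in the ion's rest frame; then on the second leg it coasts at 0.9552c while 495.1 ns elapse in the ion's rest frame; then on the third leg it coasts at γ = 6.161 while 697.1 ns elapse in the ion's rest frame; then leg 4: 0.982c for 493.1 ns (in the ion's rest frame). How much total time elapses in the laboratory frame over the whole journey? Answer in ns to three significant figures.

Leg 1: γ = 1/√(1 − 0.715²) = 1/√0.4888 = 1.430; Δt_1 = 1.430 × 387.3 = 554.0 ns.
Leg 2: γ = 1/√(1 − 0.9552²) = 1/√0.08759 = 3.379; Δt_2 = 3.379 × 495.1 = 1673 ns.
Leg 3: γ = 6.161; Δt_3 = 6.161 × 697.1 = 4295 ns.
Leg 4: γ = 1/√(1 − 0.982²) = 1/√0.03568 = 5.294; Δt_4 = 5.294 × 493.1 = 2611 ns.
Total: 554.0 + 1673 + 4295 + 2611 ns.

Δt = 9130 ns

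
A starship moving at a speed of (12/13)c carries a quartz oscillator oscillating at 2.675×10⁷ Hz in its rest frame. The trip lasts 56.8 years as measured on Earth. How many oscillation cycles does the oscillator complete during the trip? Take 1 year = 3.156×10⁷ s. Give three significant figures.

N = 1.84×10¹⁶

γ = 1/√(1 − (12/13)²) = 13/5 = 2.600
The oscillator's own cycle count is N = f × τ where τ is the proper time on the ship. τ = Δt/γ = 56.8/2.600 = 21.85 years = 6.895×10⁸ s.
N = 2.675×10⁷ × 6.895×10⁸ = 1.844×10¹⁶.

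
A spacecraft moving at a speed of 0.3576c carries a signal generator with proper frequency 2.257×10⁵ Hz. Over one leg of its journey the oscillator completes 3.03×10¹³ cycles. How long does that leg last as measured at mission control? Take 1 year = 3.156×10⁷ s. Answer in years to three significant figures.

Δt = 4.55 years

γ = 1/√(1 − 0.3576²) = 1/√0.8721 = 1.071
Proper time for N cycles: τ = N/f = 3.03×10¹³/(2.257×10⁵) = 1.342×10⁸ s = 4.254 years.
Lab-frame duration Δt = γτ = 1.071 × 4.254 = 4.555 years.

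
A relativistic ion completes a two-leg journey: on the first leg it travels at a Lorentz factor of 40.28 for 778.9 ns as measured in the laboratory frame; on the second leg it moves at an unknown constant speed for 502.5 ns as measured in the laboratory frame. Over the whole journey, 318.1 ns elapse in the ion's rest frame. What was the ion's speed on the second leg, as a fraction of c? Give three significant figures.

β = 0.804

Leg 1: γ = 40.28; τ_1 = 778.9/40.28 = 19.34 ns.
Leg 2: speed unknown; τ_2 = 502.5/γ_2.
Total proper time: 19.34 + τ_2 = 318.1, so τ_2 = 318.1 − 19.34 = 298.8 ns.
γ_2 = 502.5/298.8 = 1.682; β = √(1 − 1/γ²) = √0.6465.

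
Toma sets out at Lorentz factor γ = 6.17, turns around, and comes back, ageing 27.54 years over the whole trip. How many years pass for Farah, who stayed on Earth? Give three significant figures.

γ = 6.17
Earth-frame duration is the dilated interval: Δt = γτ = 6.170 × 27.54 years.

Δt = 170 years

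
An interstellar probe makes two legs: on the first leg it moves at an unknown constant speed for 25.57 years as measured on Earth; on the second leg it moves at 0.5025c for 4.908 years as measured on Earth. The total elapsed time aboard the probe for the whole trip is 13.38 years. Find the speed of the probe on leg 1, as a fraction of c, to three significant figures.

Leg 1: speed unknown; τ_1 = 25.57/γ_1.
Leg 2: γ = 1/√(1 − 0.5025²) = 1/√0.7475 = 1.157; τ_2 = 4.908/1.157 = 4.243 years.
Total proper time: τ_1 + 4.243 = 13.38, so τ_1 = 13.38 − 4.243 = 9.137 years.
γ_1 = 25.57/9.137 = 2.799; β = √(1 − 1/γ²) = √0.8723.

β = 0.934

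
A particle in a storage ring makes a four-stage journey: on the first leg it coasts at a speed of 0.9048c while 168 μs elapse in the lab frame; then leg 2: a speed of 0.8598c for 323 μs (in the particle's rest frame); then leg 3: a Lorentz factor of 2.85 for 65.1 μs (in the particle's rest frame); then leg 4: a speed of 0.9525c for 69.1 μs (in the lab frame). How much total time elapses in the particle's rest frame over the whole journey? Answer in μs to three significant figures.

Leg 1: γ = 1/√(1 − 0.9048²) = 1/√0.1813 = 2.348; τ_1 = 168/2.348 = 71.54 μs.
Leg 2: 323 μs is already measured in the particle's rest frame.
Leg 3: 65.1 μs is already measured in the particle's rest frame.
Leg 4: γ = 1/√(1 − 0.9525²) = 1/√0.09274 = 3.284; τ_4 = 69.1/3.284 = 21.04 μs.
Total: 71.54 + 323.0 + 65.10 + 21.04 μs.

τ = 481 μs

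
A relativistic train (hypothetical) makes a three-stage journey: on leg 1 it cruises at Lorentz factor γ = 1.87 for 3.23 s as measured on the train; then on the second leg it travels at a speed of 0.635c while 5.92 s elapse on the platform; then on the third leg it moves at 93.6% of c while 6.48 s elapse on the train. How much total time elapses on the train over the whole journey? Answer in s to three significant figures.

Leg 1: 3.23 s is already measured on the train.
Leg 2: γ = 1/√(1 − 0.635²) = 1/√0.5968 = 1.294; τ_2 = 5.92/1.294 = 4.573 s.
Leg 3: 6.48 s is already measured on the train.
Total: 3.230 + 4.573 + 6.480 s.

τ = 14.3 s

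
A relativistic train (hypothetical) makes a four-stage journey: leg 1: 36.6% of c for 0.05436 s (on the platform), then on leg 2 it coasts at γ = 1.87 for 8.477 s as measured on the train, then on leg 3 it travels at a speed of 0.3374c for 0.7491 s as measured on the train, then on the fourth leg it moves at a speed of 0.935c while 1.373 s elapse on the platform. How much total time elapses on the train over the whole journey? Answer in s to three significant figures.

τ = 9.76 s

Leg 1: β = 0.366; γ = 1/√(1 − 0.366²) = 1/√0.8660 = 1.075; τ_1 = 0.05436/1.075 = 0.05059 s.
Leg 2: 8.477 s is already measured on the train.
Leg 3: 0.7491 s is already measured on the train.
Leg 4: γ = 1/√(1 − 0.935²) = 1/√0.1258 = 2.820; τ_4 = 1.373/2.820 = 0.4869 s.
Total: 0.05059 + 8.477 + 0.7491 + 0.4869 s.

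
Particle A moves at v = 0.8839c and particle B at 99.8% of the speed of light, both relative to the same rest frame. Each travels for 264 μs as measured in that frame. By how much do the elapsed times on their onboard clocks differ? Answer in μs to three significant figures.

|τ_A − τ_B| = 107 μs

A: γ = 1/√(1 − 0.8839²) = 1/√0.2187 = 2.138; τ_A = 264/2.138 = 123.5 μs.
B: β = 0.998; γ = 1/√(1 − 0.998²) = 1/√0.003996 = 15.82; τ_B = 264/15.82 = 16.69 μs.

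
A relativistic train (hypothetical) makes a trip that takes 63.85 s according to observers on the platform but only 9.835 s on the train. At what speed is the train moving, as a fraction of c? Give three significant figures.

β = 0.988

The proper time is measured on the train (both events occur at the train's location); Δt is measured on the platform. γ = Δt/τ = 63.85/9.835 = 6.492.
β = √(1 − 1/γ²) = √(1 − 0.02373) = √0.9763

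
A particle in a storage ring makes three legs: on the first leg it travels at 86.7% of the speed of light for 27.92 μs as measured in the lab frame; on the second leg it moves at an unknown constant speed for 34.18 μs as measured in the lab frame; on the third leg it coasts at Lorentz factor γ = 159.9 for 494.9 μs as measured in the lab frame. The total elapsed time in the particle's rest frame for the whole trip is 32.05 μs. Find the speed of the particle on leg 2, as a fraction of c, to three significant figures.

β = 0.898

Leg 1: β = 0.867; γ = 1/√(1 − 0.867²) = 1/√0.2483 = 2.007; τ_1 = 27.92/2.007 = 13.91 μs.
Leg 2: speed unknown; τ_2 = 34.18/γ_2.
Leg 3: γ = 159.9; τ_3 = 494.9/159.9 = 3.095 μs.
Total proper time: 13.91 + τ_2 + 3.095 = 32.05, so τ_2 = 32.05 − 17.01 = 15.04 μs.
γ_2 = 34.18/15.04 = 2.272; β = √(1 − 1/γ²) = √0.8063.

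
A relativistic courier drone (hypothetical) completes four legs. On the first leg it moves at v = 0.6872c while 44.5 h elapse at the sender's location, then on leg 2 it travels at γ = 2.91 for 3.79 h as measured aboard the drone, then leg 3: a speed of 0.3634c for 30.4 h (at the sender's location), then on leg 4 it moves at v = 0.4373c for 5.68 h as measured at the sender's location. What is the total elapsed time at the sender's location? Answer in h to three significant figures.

Leg 1: 44.5 h is already measured at the sender's location.
Leg 2: γ = 2.91; Δt_2 = 2.910 × 3.79 = 11.03 h.
Leg 3: 30.4 h is already measured at the sender's location.
Leg 4: 5.68 h is already measured at the sender's location.
Total: 44.50 + 11.03 + 30.40 + 5.680 h.

Δt = 91.6 h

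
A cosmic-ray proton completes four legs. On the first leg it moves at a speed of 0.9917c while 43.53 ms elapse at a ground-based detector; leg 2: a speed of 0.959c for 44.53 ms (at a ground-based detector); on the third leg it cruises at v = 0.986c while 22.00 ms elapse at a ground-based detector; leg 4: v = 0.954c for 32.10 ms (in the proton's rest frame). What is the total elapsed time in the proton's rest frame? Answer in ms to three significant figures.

τ = 54.0 ms

Leg 1: γ = 1/√(1 − 0.9917²) = 1/√0.01653 = 7.778; τ_1 = 43.53/7.778 = 5.597 ms.
Leg 2: γ = 1/√(1 − 0.959²) = 1/√0.08032 = 3.529; τ_2 = 44.53/3.529 = 12.62 ms.
Leg 3: γ = 1/√(1 − 0.986²) = 1/√0.02780 = 5.997; τ_3 = 22.00/5.997 = 3.668 ms.
Leg 4: 32.10 ms is already measured in the proton's rest frame.
Total: 5.597 + 12.62 + 3.668 + 32.10 ms.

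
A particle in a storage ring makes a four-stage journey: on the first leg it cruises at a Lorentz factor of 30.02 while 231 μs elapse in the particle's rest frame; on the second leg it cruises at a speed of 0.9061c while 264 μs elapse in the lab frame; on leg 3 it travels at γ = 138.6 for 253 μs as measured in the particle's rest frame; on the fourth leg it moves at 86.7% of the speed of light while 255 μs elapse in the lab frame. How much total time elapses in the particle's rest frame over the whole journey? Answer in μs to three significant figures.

τ = 723 μs

Leg 1: 231 μs is already measured in the particle's rest frame.
Leg 2: γ = 1/√(1 − 0.9061²) = 1/√0.1790 = 2.364; τ_2 = 264/2.364 = 111.7 μs.
Leg 3: 253 μs is already measured in the particle's rest frame.
Leg 4: β = 0.867; γ = 1/√(1 − 0.867²) = 1/√0.2483 = 2.007; τ_4 = 255/2.007 = 127.1 μs.
Total: 231.0 + 111.7 + 253.0 + 127.1 μs.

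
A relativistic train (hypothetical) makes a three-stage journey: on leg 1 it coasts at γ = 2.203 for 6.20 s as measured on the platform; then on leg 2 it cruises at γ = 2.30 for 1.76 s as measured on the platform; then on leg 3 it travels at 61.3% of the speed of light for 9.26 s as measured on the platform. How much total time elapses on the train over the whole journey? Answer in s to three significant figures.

Leg 1: γ = 2.203; τ_1 = 6.20/2.203 = 2.814 s.
Leg 2: γ = 2.30; τ_2 = 1.76/2.300 = 0.7652 s.
Leg 3: β = 0.613; γ = 1/√(1 − 0.613²) = 1/√0.6242 = 1.266; τ_3 = 9.26/1.266 = 7.316 s.
Total: 2.814 + 0.7652 + 7.316 s.

τ = 10.9 s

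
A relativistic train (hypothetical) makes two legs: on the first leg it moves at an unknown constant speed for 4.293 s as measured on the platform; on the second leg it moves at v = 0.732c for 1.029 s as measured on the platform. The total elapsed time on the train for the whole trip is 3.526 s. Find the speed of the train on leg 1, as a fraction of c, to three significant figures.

β = 0.753

Leg 1: speed unknown; τ_1 = 4.293/γ_1.
Leg 2: γ = 1/√(1 − 0.732²) = 1/√0.4642 = 1.468; τ_2 = 1.029/1.468 = 0.7011 s.
Total proper time: τ_1 + 0.7011 = 3.526, so τ_1 = 3.526 − 0.7011 = 2.825 s.
γ_1 = 4.293/2.825 = 1.520; β = √(1 − 1/γ²) = √0.5670.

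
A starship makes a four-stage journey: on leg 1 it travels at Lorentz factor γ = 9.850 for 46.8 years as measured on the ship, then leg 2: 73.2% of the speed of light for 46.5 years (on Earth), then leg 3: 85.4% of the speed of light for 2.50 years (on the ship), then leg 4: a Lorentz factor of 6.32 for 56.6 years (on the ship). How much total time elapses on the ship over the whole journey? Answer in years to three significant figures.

τ = 138 years

Leg 1: 46.8 years is already measured on the ship.
Leg 2: β = 0.732; γ = 1/√(1 − 0.732²) = 1/√0.4642 = 1.468; τ_2 = 46.5/1.468 = 31.68 years.
Leg 3: 2.50 years is already measured on the ship.
Leg 4: 56.6 years is already measured on the ship.
Total: 46.80 + 31.68 + 2.500 + 56.60 years.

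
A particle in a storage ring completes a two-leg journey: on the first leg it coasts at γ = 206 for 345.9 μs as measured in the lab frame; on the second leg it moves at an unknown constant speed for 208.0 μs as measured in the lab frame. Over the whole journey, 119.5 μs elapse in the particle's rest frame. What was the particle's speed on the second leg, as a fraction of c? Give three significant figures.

Leg 1: γ = 206; τ_1 = 345.9/206.0 = 1.679 μs.
Leg 2: speed unknown; τ_2 = 208.0/γ_2.
Total proper time: 1.679 + τ_2 = 119.5, so τ_2 = 119.5 − 1.679 = 117.8 μs.
γ_2 = 208.0/117.8 = 1.765; β = √(1 − 1/γ²) = √0.6791.

β = 0.824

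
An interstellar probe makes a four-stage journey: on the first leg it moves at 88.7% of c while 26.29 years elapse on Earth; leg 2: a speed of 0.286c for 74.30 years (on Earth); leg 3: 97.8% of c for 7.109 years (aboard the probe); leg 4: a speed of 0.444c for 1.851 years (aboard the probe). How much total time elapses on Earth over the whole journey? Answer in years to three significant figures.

Leg 1: 26.29 years is already measured on Earth.
Leg 2: 74.30 years is already measured on Earth.
Leg 3: β = 0.978; γ = 1/√(1 − 0.978²) = 1/√0.04352 = 4.794; Δt_3 = 4.794 × 7.109 = 34.08 years.
Leg 4: γ = 1/√(1 − 0.444²) = 1/√0.8029 = 1.116; Δt_4 = 1.116 × 1.851 = 2.066 years.
Total: 26.29 + 74.30 + 34.08 + 2.066 years.

Δt = 137 years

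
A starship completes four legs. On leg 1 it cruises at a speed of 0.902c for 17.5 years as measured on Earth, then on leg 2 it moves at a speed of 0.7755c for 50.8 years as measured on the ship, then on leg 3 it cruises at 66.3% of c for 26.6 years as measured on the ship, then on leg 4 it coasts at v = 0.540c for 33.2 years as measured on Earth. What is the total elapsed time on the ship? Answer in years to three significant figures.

Leg 1: γ = 1/√(1 − 0.902²) = 1/√0.1864 = 2.316; τ_1 = 17.5/2.316 = 7.555 years.
Leg 2: 50.8 years is already measured on the ship.
Leg 3: 26.6 years is already measured on the ship.
Leg 4: γ = 1/√(1 − 0.540²) = 1/√0.7084 = 1.188; τ_4 = 33.2/1.188 = 27.94 years.
Total: 7.555 + 50.80 + 26.60 + 27.94 years.

τ = 113 years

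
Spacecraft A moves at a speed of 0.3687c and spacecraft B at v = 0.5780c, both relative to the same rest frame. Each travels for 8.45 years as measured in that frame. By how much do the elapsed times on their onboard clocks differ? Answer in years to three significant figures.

|τ_A − τ_B| = 0.959 years

A: γ = 1/√(1 − 0.3687²) = 1/√0.8641 = 1.076; τ_A = 8.45/1.076 = 7.855 years.
B: γ = 1/√(1 − 0.5780²) = 1/√0.6659 = 1.225; τ_B = 8.45/1.225 = 6.896 years.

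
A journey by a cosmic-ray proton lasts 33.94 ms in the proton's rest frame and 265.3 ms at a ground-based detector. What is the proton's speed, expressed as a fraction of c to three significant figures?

The proper time is measured in the proton's rest frame (both events occur at the proton's location); Δt is measured at a ground-based detector. γ = Δt/τ = 265.3/33.94 = 7.817.
β = √(1 − 1/γ²) = √(1 − 0.01637) = √0.9836

β = 0.992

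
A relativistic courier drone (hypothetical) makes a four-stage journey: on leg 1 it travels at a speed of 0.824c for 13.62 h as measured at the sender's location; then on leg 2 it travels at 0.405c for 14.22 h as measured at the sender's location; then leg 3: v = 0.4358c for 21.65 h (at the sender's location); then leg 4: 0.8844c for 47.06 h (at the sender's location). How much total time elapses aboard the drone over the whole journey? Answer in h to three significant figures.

τ = 62.2 h

Leg 1: γ = 1/√(1 − 0.824²) = 1/√0.3210 = 1.765; τ_1 = 13.62/1.765 = 7.717 h.
Leg 2: γ = 1/√(1 − 0.405²) = 1/√0.8360 = 1.094; τ_2 = 14.22/1.094 = 13.00 h.
Leg 3: γ = 1/√(1 − 0.4358²) = 1/√0.8101 = 1.111; τ_3 = 21.65/1.111 = 19.49 h.
Leg 4: γ = 1/√(1 − 0.8844²) = 1/√0.2178 = 2.143; τ_4 = 47.06/2.143 = 21.96 h.
Total: 7.717 + 13.00 + 19.49 + 21.96 h.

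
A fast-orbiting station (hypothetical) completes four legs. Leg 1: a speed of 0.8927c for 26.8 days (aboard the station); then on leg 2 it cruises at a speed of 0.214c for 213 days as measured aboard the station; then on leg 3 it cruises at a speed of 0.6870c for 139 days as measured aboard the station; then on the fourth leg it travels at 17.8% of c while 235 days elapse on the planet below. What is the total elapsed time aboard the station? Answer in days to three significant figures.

Leg 1: 26.8 days is already measured aboard the station.
Leg 2: 213 days is already measured aboard the station.
Leg 3: 139 days is already measured aboard the station.
Leg 4: β = 0.178; γ = 1/√(1 − 0.178²) = 1/√0.9683 = 1.016; τ_4 = 235/1.016 = 231.2 days.
Total: 26.80 + 213.0 + 139.0 + 231.2 days.

τ = 610 days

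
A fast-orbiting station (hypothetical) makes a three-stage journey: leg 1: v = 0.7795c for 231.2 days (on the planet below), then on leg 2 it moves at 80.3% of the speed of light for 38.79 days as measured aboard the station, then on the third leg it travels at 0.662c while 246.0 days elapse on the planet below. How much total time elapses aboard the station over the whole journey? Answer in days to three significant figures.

Leg 1: γ = 1/√(1 − 0.7795²) = 1/√0.3924 = 1.596; τ_1 = 231.2/1.596 = 144.8 days.
Leg 2: 38.79 days is already measured aboard the station.
Leg 3: γ = 1/√(1 − 0.662²) = 1/√0.5618 = 1.334; τ_3 = 246.0/1.334 = 184.4 days.
Total: 144.8 + 38.79 + 184.4 days.

τ = 368 days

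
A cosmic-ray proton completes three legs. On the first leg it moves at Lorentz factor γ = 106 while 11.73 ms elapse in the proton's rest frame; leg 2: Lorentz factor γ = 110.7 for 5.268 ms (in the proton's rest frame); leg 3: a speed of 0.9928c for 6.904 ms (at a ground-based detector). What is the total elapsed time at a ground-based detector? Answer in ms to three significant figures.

Δt = 1830 ms

Leg 1: γ = 106; Δt_1 = 106.0 × 11.73 = 1243 ms.
Leg 2: γ = 110.7; Δt_2 = 110.7 × 5.268 = 583.2 ms.
Leg 3: 6.904 ms is already measured at a ground-based detector.
Total: 1243 + 583.2 + 6.904 ms.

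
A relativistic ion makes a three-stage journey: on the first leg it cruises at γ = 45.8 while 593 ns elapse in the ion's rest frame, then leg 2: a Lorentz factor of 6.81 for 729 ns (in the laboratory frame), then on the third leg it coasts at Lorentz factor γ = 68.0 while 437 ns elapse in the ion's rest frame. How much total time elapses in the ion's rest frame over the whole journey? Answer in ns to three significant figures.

τ = 1140 ns

Leg 1: 593 ns is already measured in the ion's rest frame.
Leg 2: γ = 6.81; τ_2 = 729/6.810 = 107.0 ns.
Leg 3: 437 ns is already measured in the ion's rest frame.
Total: 593.0 + 107.0 + 437.0 ns.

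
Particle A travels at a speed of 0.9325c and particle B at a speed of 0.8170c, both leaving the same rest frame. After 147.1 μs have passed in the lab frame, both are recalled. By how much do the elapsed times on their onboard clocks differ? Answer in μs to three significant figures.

A: γ = 1/√(1 − 0.9325²) = 1/√0.1304 = 2.769; τ_A = 147.1/2.769 = 53.13 μs.
B: γ = 1/√(1 − 0.8170²) = 1/√0.3325 = 1.734; τ_B = 147.1/1.734 = 84.82 μs.

|τ_A − τ_B| = 31.7 μs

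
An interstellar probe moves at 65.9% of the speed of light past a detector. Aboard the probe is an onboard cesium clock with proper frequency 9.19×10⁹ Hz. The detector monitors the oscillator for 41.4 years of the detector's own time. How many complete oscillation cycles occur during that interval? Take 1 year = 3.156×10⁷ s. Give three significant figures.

β = 0.659; γ = 1/√(1 − 0.659²) = 1/√0.5657 = 1.330
During 41.4 years of lab time, the oscillator's proper time advances by τ = Δt/γ = 41.4/1.330 = 31.14 years = 9.827×10⁸ s.
N = f × τ = 9.19×10⁹ × 9.827×10⁸ = 9.031×10¹⁸.

N = 9.03×10¹⁸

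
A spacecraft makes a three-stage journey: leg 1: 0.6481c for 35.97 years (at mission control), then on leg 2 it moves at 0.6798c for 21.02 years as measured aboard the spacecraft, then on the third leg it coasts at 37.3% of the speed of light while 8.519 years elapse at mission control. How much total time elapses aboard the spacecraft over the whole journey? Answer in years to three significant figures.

Leg 1: γ = 1/√(1 − 0.6481²) = 1/√0.5800 = 1.313; τ_1 = 35.97/1.313 = 27.39 years.
Leg 2: 21.02 years is already measured aboard the spacecraft.
Leg 3: β = 0.373; γ = 1/√(1 − 0.373²) = 1/√0.8609 = 1.078; τ_3 = 8.519/1.078 = 7.904 years.
Total: 27.39 + 21.02 + 7.904 years.

τ = 56.3 years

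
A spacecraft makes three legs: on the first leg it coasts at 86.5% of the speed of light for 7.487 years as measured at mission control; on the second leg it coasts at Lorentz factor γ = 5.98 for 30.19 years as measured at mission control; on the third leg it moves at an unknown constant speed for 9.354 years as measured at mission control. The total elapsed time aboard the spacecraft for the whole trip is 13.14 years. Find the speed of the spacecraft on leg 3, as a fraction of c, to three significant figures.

Leg 1: β = 0.865; γ = 1/√(1 − 0.865²) = 1/√0.2518 = 1.993; τ_1 = 7.487/1.993 = 3.757 years.
Leg 2: γ = 5.98; τ_2 = 30.19/5.980 = 5.048 years.
Leg 3: speed unknown; τ_3 = 9.354/γ_3.
Total proper time: 3.757 + 5.048 + τ_3 = 13.14, so τ_3 = 13.14 − 8.805 = 4.335 years.
γ_3 = 9.354/4.335 = 2.158; β = √(1 − 1/γ²) = √0.7853.

β = 0.886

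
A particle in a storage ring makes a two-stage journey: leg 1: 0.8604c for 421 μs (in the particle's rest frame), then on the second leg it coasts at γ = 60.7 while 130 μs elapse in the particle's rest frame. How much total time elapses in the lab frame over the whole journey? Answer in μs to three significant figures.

Leg 1: γ = 1/√(1 − 0.8604²) = 1/√0.2597 = 1.962; Δt_1 = 1.962 × 421 = 826.1 μs.
Leg 2: γ = 60.7; Δt_2 = 60.70 × 130 = 7891 μs.
Total: 826.1 + 7891 μs.

Δt = 8720 μs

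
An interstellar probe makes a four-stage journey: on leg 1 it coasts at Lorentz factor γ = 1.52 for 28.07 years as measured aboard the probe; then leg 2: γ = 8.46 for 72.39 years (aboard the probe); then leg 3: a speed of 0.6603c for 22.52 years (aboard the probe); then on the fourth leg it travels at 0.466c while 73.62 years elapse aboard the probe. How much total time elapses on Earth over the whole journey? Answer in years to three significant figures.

Leg 1: γ = 1.52; Δt_1 = 1.520 × 28.07 = 42.67 years.
Leg 2: γ = 8.46; Δt_2 = 8.460 × 72.39 = 612.4 years.
Leg 3: γ = 1/√(1 − 0.6603²) = 1/√0.5640 = 1.332; Δt_3 = 1.332 × 22.52 = 29.99 years.
Leg 4: γ = 1/√(1 − 0.466²) = 1/√0.7828 = 1.130; Δt_4 = 1.130 × 73.62 = 83.21 years.
Total: 42.67 + 612.4 + 29.99 + 83.21 years.

Δt = 768 years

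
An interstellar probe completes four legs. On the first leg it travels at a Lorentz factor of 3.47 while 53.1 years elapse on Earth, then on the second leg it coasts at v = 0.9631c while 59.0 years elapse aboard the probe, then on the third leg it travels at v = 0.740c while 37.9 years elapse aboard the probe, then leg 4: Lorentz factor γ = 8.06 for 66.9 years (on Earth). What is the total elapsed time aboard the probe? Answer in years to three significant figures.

τ = 121 years

Leg 1: γ = 3.47; τ_1 = 53.1/3.470 = 15.30 years.
Leg 2: 59.0 years is already measured aboard the probe.
Leg 3: 37.9 years is already measured aboard the probe.
Leg 4: γ = 8.06; τ_4 = 66.9/8.060 = 8.300 years.
Total: 15.30 + 59.00 + 37.90 + 8.300 years.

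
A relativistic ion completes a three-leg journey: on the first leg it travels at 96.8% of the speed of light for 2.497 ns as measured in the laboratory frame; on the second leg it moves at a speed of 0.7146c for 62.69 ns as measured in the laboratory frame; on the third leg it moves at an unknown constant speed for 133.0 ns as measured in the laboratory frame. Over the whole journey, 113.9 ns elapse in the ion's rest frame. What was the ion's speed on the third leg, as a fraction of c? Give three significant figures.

β = 0.853

Leg 1: β = 0.968; γ = 1/√(1 − 0.968²) = 1/√0.06298 = 3.985; τ_1 = 2.497/3.985 = 0.6266 ns.
Leg 2: γ = 1/√(1 − 0.7146²) = 1/√0.4893 = 1.430; τ_2 = 62.69/1.430 = 43.85 ns.
Leg 3: speed unknown; τ_3 = 133.0/γ_3.
Total proper time: 0.6266 + 43.85 + τ_3 = 113.9, so τ_3 = 113.9 − 44.48 = 69.42 ns.
γ_3 = 133.0/69.42 = 1.916; β = √(1 − 1/γ²) = √0.7276.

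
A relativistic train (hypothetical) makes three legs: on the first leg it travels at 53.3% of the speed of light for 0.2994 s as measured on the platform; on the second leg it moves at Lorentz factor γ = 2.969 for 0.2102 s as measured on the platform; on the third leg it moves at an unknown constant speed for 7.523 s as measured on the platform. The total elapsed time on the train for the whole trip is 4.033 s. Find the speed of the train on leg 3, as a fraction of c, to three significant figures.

Leg 1: β = 0.533; γ = 1/√(1 − 0.533²) = 1/√0.7159 = 1.182; τ_1 = 0.2994/1.182 = 0.2533 s.
Leg 2: γ = 2.969; τ_2 = 0.2102/2.969 = 0.07080 s.
Leg 3: speed unknown; τ_3 = 7.523/γ_3.
Total proper time: 0.2533 + 0.07080 + τ_3 = 4.033, so τ_3 = 4.033 − 0.3241 = 3.709 s.
γ_3 = 7.523/3.709 = 2.028; β = √(1 − 1/γ²) = √0.7569.

β = 0.870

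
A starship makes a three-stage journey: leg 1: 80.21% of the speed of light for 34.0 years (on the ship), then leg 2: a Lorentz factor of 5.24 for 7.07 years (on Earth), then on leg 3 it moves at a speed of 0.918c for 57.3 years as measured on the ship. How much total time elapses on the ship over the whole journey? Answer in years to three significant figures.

Leg 1: 34.0 years is already measured on the ship.
Leg 2: γ = 5.24; τ_2 = 7.07/5.240 = 1.349 years.
Leg 3: 57.3 years is already measured on the ship.
Total: 34.00 + 1.349 + 57.30 years.

τ = 92.6 years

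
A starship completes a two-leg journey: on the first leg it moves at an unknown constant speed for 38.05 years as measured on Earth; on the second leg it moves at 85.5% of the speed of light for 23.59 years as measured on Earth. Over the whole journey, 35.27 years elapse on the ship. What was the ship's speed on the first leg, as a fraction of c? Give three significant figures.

β = 0.796

Leg 1: speed unknown; τ_1 = 38.05/γ_1.
Leg 2: β = 0.855; γ = 1/√(1 − 0.855²) = 1/√0.2690 = 1.928; τ_2 = 23.59/1.928 = 12.23 years.
Total proper time: τ_1 + 12.23 = 35.27, so τ_1 = 35.27 − 12.23 = 23.04 years.
γ_1 = 38.05/23.04 = 1.652; β = √(1 − 1/γ²) = √0.6335.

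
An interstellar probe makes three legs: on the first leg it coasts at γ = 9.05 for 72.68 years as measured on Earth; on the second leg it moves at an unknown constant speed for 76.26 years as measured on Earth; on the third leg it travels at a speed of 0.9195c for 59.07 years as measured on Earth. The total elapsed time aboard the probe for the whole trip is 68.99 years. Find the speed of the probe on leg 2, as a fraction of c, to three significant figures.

Leg 1: γ = 9.05; τ_1 = 72.68/9.050 = 8.031 years.
Leg 2: speed unknown; τ_2 = 76.26/γ_2.
Leg 3: γ = 1/√(1 − 0.9195²) = 1/√0.1545 = 2.544; τ_3 = 59.07/2.544 = 23.22 years.
Total proper time: 8.031 + τ_2 + 23.22 = 68.99, so τ_2 = 68.99 − 31.25 = 37.74 years.
γ_2 = 76.26/37.74 = 2.021; β = √(1 − 1/γ²) = √0.7551.

β = 0.869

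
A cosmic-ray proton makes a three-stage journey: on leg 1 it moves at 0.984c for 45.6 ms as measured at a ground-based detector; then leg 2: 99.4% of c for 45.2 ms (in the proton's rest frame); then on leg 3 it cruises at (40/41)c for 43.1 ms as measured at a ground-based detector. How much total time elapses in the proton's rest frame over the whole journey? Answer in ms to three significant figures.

τ = 62.8 ms

Leg 1: γ = 1/√(1 − 0.984²) = 1/√0.03174 = 5.613; τ_1 = 45.6/5.613 = 8.124 ms.
Leg 2: 45.2 ms is already measured in the proton's rest frame.
Leg 3: γ = 1/√(1 − (40/41)²) = 41/9 ≈ 4.556; τ_3 = 43.1/4.556 = 9.461 ms.
Total: 8.124 + 45.20 + 9.461 ms.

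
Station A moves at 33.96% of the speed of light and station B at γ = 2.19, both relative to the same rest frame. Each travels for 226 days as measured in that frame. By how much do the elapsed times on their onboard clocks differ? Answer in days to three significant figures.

A: β = 0.3396; γ = 1/√(1 − 0.3396²) = 1/√0.8847 = 1.063; τ_A = 226/1.063 = 212.6 days.
B: γ = 2.19; τ_B = 226/2.190 = 103.2 days.

|τ_A − τ_B| = 109 days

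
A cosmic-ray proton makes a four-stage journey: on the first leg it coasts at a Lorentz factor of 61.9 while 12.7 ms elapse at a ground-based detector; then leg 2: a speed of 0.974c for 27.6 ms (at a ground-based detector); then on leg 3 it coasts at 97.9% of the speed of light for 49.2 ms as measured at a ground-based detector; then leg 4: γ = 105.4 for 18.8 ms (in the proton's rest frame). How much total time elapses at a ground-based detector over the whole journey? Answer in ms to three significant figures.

Δt = 2070 ms

Leg 1: 12.7 ms is already measured at a ground-based detector.
Leg 2: 27.6 ms is already measured at a ground-based detector.
Leg 3: 49.2 ms is already measured at a ground-based detector.
Leg 4: γ = 105.4; Δt_4 = 105.4 × 18.8 = 1982 ms.
Total: 12.70 + 27.60 + 49.20 + 1982 ms.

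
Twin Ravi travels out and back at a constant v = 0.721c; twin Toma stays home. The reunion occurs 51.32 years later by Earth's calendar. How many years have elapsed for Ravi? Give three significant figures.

γ = 1/√(1 − 0.721²) = 1/√0.4802 = 1.443
Ravi's clock measures proper time along the trip: τ = Δt/γ = 51.32/1.443 years.

τ = 35.6 years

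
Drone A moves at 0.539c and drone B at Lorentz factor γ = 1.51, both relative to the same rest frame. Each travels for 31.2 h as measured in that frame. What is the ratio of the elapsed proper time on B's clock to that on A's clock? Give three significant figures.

A: γ = 1/√(1 − 0.539²) = 1/√0.7095 = 1.187. B: γ = 1.51.
τ_A/τ_B = γ_B/γ_A = 1.510/1.187 = 1.272, so τ_B/τ_A = 0.7862.

τ_B/τ_A = 0.786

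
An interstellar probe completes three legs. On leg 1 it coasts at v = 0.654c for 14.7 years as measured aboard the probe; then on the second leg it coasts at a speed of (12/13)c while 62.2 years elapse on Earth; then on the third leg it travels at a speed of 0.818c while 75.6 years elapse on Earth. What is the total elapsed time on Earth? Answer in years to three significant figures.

Leg 1: γ = 1/√(1 − 0.654²) = 1/√0.5723 = 1.322; Δt_1 = 1.322 × 14.7 = 19.43 years.
Leg 2: 62.2 years is already measured on Earth.
Leg 3: 75.6 years is already measured on Earth.
Total: 19.43 + 62.20 + 75.60 years.

Δt = 157 years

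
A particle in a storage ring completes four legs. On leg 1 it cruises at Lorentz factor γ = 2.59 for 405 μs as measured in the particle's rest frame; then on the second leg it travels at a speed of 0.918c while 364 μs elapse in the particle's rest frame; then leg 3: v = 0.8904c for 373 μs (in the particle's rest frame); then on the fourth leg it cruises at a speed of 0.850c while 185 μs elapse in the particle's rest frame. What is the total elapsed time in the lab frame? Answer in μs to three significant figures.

Δt = 3140 μs

Leg 1: γ = 2.59; Δt_1 = 2.590 × 405 = 1049 μs.
Leg 2: γ = 1/√(1 − 0.918²) = 1/√0.1573 = 2.522; Δt_2 = 2.522 × 364 = 917.8 μs.
Leg 3: γ = 1/√(1 − 0.8904²) = 1/√0.2072 = 2.197; Δt_3 = 2.197 × 373 = 819.5 μs.
Leg 4: γ = 1/√(1 − 0.850²) = 1/√0.2775 = 1.898; Δt_4 = 1.898 × 185 = 351.2 μs.
Total: 1049 + 917.8 + 819.5 + 351.2 μs.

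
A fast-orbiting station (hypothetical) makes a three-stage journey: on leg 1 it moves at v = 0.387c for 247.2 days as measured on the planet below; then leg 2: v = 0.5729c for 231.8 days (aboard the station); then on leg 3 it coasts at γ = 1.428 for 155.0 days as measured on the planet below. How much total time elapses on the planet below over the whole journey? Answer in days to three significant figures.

Δt = 685 days

Leg 1: 247.2 days is already measured on the planet below.
Leg 2: γ = 1/√(1 − 0.5729²) = 1/√0.6718 = 1.220; Δt_2 = 1.220 × 231.8 = 282.8 days.
Leg 3: 155.0 days is already measured on the planet below.
Total: 247.2 + 282.8 + 155.0 days.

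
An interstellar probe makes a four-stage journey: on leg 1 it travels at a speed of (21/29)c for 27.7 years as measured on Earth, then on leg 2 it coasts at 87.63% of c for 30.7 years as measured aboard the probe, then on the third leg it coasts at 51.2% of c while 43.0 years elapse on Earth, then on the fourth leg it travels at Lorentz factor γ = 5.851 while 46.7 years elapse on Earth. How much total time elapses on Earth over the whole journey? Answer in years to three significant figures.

Δt = 181 years

Leg 1: 27.7 years is already measured on Earth.
Leg 2: β = 0.8763; γ = 1/√(1 − 0.8763²) = 1/√0.2321 = 2.076; Δt_2 = 2.076 × 30.7 = 63.72 years.
Leg 3: 43.0 years is already measured on Earth.
Leg 4: 46.7 years is already measured on Earth.
Total: 27.70 + 63.72 + 43.00 + 46.70 years.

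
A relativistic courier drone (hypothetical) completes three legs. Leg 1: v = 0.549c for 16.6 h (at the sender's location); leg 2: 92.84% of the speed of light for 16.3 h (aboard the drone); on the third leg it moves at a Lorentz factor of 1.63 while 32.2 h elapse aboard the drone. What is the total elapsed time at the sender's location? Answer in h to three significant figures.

Leg 1: 16.6 h is already measured at the sender's location.
Leg 2: β = 0.9284; γ = 1/√(1 − 0.9284²) = 1/√0.1381 = 2.691; Δt_2 = 2.691 × 16.3 = 43.87 h.
Leg 3: γ = 1.63; Δt_3 = 1.630 × 32.2 = 52.49 h.
Total: 16.60 + 43.87 + 52.49 h.

Δt = 113 h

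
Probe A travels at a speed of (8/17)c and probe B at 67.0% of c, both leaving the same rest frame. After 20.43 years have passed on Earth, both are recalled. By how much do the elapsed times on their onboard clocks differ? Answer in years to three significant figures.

|τ_A − τ_B| = 2.86 years

A: γ = 1/√(1 − (8/17)²) = 17/15 ≈ 1.133; τ_A = 20.43/1.133 = 18.03 years.
B: β = 0.670; γ = 1/√(1 − 0.670²) = 1/√0.5511 = 1.347; τ_B = 20.43/1.347 = 15.17 years.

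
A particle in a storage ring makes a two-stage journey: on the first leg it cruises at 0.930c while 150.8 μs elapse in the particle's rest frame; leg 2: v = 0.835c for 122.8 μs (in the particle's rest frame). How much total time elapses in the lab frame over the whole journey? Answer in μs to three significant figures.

Leg 1: γ = 1/√(1 − 0.930²) = 1/√0.1351 = 2.721; Δt_1 = 2.721 × 150.8 = 410.3 μs.
Leg 2: γ = 1/√(1 − 0.835²) = 1/√0.3028 = 1.817; Δt_2 = 1.817 × 122.8 = 223.2 μs.
Total: 410.3 + 223.2 μs.

Δt = 633 μs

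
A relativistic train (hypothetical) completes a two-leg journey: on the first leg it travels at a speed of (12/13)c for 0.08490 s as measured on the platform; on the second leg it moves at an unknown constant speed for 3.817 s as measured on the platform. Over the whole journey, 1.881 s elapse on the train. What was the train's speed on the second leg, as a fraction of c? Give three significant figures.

Leg 1: γ = 1/√(1 − (12/13)²) = 13/5 = 2.600; τ_1 = 0.08490/2.600 = 0.03265 s.
Leg 2: speed unknown; τ_2 = 3.817/γ_2.
Total proper time: 0.03265 + τ_2 = 1.881, so τ_2 = 1.881 − 0.03265 = 1.848 s.
γ_2 = 3.817/1.848 = 2.065; β = √(1 − 1/γ²) = √0.7655.

β = 0.875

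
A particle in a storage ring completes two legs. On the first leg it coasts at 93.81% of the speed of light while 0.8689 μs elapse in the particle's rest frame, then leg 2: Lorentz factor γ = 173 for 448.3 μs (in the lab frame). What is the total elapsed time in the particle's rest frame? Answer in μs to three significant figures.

τ = 3.46 μs

Leg 1: 0.8689 μs is already measured in the particle's rest frame.
Leg 2: γ = 173; τ_2 = 448.3/173.0 = 2.591 μs.
Total: 0.8689 + 2.591 μs.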